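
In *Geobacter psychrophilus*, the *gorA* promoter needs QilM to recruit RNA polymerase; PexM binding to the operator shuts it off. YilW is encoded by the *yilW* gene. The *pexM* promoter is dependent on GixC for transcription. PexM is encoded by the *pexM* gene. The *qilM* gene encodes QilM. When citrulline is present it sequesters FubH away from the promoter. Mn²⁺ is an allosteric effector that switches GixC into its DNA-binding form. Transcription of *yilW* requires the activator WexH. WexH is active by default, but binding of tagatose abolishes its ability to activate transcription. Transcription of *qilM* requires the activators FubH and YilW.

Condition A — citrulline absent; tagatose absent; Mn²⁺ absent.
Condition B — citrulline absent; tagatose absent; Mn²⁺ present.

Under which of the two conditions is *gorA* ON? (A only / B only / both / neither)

A only

Condition A:
Citrulline is absent, so FubH is active.
Tagatose is absent, so WexH is active.
No repressor is bound and WexH is active, so *yilW* is transcribed.
So YilW is produced and active.
No repressor is bound and FubH and YilW are active, so *qilM* is transcribed.
So QilM is produced and active.
Mn²⁺ is absent, so GixC is inactive.
Required activator GixC is absent, so *pexM* is not transcribed.
So PexM is not produced.
No repressor is bound and QilM is active, so *gorA* is transcribed.
→ *gorA* is ON in A.
Condition B:
Citrulline is absent, so FubH is active.
Tagatose is absent, so WexH is active.
No repressor is bound and WexH is active, so *yilW* is transcribed.
So YilW is produced and active.
No repressor is bound and FubH and YilW are active, so *qilM* is transcribed.
So QilM is produced and active.
Mn²⁺ is present, so GixC is active.
No repressor is bound and GixC is active, so *pexM* is transcribed.
So PexM is produced and active.
With repressor PexM bound, *gorA* is not transcribed.
→ *gorA* is OFF in B.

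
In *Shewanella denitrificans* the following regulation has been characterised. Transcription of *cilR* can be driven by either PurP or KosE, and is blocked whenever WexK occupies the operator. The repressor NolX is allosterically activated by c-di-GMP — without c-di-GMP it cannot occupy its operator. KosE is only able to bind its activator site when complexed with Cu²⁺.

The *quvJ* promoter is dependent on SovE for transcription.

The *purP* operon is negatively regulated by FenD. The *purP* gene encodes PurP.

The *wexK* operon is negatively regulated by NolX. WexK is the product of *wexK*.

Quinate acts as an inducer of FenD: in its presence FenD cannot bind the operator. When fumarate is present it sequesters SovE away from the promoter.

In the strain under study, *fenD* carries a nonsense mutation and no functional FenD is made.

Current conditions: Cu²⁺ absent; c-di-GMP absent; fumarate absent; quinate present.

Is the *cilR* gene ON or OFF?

OFF

FenD is non-functional in this strain, so it has no effect.
With no repressor bound, *purP* is transcribed.
So PurP is produced and active.
Cu²⁺ is absent, so KosE is inactive.
c-di-GMP is absent, so NolX is inactive.
With no repressor bound, *wexK* is transcribed.
So WexK is produced and active.
With repressor WexK bound, *cilR* is not transcribed.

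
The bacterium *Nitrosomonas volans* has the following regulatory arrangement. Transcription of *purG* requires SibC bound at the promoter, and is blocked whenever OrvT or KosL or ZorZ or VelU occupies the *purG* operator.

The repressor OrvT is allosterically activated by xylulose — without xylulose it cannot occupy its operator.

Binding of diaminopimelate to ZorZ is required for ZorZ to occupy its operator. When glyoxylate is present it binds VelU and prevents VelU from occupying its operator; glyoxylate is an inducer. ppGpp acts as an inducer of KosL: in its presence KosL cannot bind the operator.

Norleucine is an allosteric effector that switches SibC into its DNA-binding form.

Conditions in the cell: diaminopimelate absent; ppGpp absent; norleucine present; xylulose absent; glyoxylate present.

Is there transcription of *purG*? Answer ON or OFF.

Norleucine is present, so SibC is active.
Xylulose is absent, so OrvT is inactive.
ppGpp is absent, so KosL is active.
Diaminopimelate is absent, so ZorZ is inactive.
Glyoxylate is present, so VelU is inactive.
With repressor KosL bound, *purG* is not transcribed.

OFF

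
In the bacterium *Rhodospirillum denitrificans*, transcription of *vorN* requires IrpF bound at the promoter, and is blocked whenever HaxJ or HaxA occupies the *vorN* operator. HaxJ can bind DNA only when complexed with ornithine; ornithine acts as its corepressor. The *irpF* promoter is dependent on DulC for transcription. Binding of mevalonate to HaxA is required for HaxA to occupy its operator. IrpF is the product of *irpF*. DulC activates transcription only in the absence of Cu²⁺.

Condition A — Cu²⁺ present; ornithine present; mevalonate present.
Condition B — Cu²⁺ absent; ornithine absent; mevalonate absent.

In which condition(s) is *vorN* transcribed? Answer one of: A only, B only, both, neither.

B only

Condition A:
Cu²⁺ is present, so DulC is inactive.
Required activator DulC is absent, so *irpF* is not transcribed.
So IrpF is not produced.
Ornithine is present, so HaxJ is active.
Mevalonate is present, so HaxA is active.
With repressor HaxJ bound, *vorN* is not transcribed.
→ *vorN* is OFF in A.
Condition B:
Cu²⁺ is absent, so DulC is active.
No repressor is bound and DulC is active, so *irpF* is transcribed.
So IrpF is produced and active.
Ornithine is absent, so HaxJ is inactive.
Mevalonate is absent, so HaxA is inactive.
No repressor is bound and IrpF is active, so *vorN* is transcribed.
→ *vorN* is ON in B.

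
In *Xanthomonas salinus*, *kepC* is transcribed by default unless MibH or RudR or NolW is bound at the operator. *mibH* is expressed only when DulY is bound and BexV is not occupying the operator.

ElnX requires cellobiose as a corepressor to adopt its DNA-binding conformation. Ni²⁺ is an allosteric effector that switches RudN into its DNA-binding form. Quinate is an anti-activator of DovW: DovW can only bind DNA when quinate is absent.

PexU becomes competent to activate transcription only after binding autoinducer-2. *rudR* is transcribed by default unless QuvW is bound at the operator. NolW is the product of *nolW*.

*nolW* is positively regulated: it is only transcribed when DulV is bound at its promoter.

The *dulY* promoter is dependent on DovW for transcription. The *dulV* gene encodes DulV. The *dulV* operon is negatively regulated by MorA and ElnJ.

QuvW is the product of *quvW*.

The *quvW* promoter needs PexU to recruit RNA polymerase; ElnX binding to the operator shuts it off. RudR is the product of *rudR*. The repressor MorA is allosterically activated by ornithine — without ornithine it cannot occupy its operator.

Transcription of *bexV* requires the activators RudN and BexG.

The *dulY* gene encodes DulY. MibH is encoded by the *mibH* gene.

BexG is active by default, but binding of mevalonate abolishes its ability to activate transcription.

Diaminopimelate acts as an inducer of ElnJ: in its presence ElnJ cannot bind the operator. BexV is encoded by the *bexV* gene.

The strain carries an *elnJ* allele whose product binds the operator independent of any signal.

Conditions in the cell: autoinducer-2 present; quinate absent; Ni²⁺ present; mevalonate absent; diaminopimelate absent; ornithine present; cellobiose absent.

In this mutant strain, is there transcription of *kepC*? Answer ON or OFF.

Ni²⁺ is present, so RudN is active.
Mevalonate is absent, so BexG is active.
No repressor is bound and RudN and BexG are active, so *bexV* is transcribed.
So BexV is produced and active.
Quinate is absent, so DovW is active.
No repressor is bound and DovW is active, so *dulY* is transcribed.
So DulY is produced and active.
With repressor BexV bound, *mibH* is not transcribed.
So MibH is not produced.
Cellobiose is absent, so ElnX is inactive.
Autoinducer-2 is present, so PexU is active.
No repressor is bound and PexU is active, so *quvW* is transcribed.
So QuvW is produced and active.
With repressor QuvW bound, *rudR* is not transcribed.
So RudR is not produced.
Ornithine is present, so MorA is active.
ElnJ is constitutively active in this strain.
With repressor MorA bound, *dulV* is not transcribed.
So DulV is not produced.
Required activator DulV is absent, so *nolW* is not transcribed.
So NolW is not produced.
With no repressor bound, *kepC* is transcribed.

ON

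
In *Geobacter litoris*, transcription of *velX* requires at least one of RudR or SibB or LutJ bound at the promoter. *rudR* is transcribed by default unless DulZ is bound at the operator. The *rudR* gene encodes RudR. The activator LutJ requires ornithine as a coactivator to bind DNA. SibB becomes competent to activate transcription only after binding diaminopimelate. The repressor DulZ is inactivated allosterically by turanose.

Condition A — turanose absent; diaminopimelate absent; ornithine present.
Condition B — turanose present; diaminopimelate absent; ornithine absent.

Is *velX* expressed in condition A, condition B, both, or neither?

both

Condition A:
Turanose is absent, so DulZ is active.
With repressor DulZ bound, *rudR* is not transcribed.
So RudR is not produced.
Diaminopimelate is absent, so SibB is inactive.
Ornithine is present, so LutJ is active.
Activator LutJ is present, so *velX* is transcribed.
→ *velX* is ON in A.
Condition B:
Turanose is present, so DulZ is inactive.
With no repressor bound, *rudR* is transcribed.
So RudR is produced and active.
Diaminopimelate is absent, so SibB is inactive.
Ornithine is absent, so LutJ is inactive.
Activator RudR is present, so *velX* is transcribed.
→ *velX* is ON in B.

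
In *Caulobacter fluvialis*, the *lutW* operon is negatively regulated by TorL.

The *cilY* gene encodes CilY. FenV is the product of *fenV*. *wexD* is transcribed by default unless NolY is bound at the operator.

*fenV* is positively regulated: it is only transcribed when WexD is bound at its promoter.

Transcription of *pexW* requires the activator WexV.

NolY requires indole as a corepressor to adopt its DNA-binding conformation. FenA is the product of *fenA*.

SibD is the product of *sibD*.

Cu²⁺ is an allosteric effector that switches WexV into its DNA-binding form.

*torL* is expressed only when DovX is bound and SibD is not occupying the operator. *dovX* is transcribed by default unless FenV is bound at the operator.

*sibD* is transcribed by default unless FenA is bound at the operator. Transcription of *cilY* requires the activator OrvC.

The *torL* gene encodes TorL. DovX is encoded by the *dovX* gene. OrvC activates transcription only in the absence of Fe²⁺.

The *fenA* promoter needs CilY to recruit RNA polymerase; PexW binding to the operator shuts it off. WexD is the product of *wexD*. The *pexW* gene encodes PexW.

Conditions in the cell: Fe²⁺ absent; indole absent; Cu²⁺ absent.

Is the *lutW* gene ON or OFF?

ON

Indole is absent, so NolY is inactive.
With no repressor bound, *wexD* is transcribed.
So WexD is produced and active.
No repressor is bound and WexD is active, so *fenV* is transcribed.
So FenV is produced and active.
With repressor FenV bound, *dovX* is not transcribed.
So DovX is not produced.
Cu²⁺ is absent, so WexV is inactive.
Required activator WexV is absent, so *pexW* is not transcribed.
So PexW is not produced.
Fe²⁺ is absent, so OrvC is active.
No repressor is bound and OrvC is active, so *cilY* is transcribed.
So CilY is produced and active.
No repressor is bound and CilY is active, so *fenA* is transcribed.
So FenA is produced and active.
With repressor FenA bound, *sibD* is not transcribed.
So SibD is not produced.
Required activator DovX is absent, so *torL* is not transcribed.
So TorL is not produced.
With no repressor bound, *lutW* is transcribed.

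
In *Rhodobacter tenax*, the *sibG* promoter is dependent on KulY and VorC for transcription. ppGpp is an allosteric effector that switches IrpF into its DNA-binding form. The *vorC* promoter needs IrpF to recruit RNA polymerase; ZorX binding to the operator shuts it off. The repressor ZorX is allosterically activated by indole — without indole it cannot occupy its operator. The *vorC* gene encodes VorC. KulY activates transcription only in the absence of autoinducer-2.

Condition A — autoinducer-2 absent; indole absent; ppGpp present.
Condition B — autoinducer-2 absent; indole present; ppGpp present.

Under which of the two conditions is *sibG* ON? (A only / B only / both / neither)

Condition A:
Autoinducer-2 is absent, so KulY is active.
Indole is absent, so ZorX is inactive.
ppGpp is present, so IrpF is active.
No repressor is bound and IrpF is active, so *vorC* is transcribed.
So VorC is produced and active.
No repressor is bound and KulY and VorC are active, so *sibG* is transcribed.
→ *sibG* is ON in A.
Condition B:
Autoinducer-2 is absent, so KulY is active.
Indole is present, so ZorX is active.
ppGpp is present, so IrpF is active.
With repressor ZorX bound, *vorC* is not transcribed.
So VorC is not produced.
Required activator VorC is absent, so *sibG* is not transcribed.
→ *sibG* is OFF in B.

A only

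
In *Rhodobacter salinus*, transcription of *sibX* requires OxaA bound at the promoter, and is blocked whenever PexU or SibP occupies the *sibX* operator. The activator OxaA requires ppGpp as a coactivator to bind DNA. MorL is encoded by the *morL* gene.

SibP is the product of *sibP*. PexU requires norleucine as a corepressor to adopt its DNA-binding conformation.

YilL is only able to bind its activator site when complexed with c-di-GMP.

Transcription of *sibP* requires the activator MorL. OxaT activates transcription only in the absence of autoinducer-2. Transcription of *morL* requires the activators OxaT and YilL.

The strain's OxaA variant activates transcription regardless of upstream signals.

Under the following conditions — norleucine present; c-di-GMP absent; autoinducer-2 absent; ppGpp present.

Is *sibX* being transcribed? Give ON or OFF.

Norleucine is present, so PexU is active.
Autoinducer-2 is absent, so OxaT is active.
c-di-GMP is absent, so YilL is inactive.
Required activator YilL is absent, so *morL* is not transcribed.
So MorL is not produced.
Required activator MorL is absent, so *sibP* is not transcribed.
So SibP is not produced.
OxaA is constitutively active in this strain.
With repressor PexU bound, *sibX* is not transcribed.

OFF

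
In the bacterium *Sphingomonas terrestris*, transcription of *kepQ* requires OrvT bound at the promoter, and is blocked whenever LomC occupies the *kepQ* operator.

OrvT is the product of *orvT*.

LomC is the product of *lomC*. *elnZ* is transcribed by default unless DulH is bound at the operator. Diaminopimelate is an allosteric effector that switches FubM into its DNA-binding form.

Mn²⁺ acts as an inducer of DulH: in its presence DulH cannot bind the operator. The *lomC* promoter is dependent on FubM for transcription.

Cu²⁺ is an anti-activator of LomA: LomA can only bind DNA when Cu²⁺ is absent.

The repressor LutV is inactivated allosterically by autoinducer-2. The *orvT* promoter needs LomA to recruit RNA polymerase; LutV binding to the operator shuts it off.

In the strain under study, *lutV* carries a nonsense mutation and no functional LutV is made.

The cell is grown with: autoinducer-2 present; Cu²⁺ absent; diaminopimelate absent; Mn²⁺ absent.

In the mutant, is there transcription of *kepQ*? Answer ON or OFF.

ON

Diaminopimelate is absent, so FubM is inactive.
Required activator FubM is absent, so *lomC* is not transcribed.
So LomC is not produced.
Cu²⁺ is absent, so LomA is active.
LutV is non-functional in this strain, so it has no effect.
No repressor is bound and LomA is active, so *orvT* is transcribed.
So OrvT is produced and active.
No repressor is bound and OrvT is active, so *kepQ* is transcribed.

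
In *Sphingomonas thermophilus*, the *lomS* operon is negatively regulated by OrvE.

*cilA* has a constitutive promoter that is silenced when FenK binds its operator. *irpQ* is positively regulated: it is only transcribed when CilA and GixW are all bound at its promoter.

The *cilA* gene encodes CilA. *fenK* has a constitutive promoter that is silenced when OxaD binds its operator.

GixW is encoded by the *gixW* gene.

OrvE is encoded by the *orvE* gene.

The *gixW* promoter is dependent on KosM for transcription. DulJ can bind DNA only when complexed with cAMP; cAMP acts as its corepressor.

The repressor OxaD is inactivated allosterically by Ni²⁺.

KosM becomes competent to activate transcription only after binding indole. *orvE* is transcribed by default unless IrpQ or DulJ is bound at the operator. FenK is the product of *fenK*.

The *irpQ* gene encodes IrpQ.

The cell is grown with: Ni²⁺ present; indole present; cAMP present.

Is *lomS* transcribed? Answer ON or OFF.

ON

Ni²⁺ is present, so OxaD is inactive.
With no repressor bound, *fenK* is transcribed.
So FenK is produced and active.
With repressor FenK bound, *cilA* is not transcribed.
So CilA is not produced.
Indole is present, so KosM is active.
No repressor is bound and KosM is active, so *gixW* is transcribed.
So GixW is produced and active.
Required activator CilA is absent, so *irpQ* is not transcribed.
So IrpQ is not produced.
cAMP is present, so DulJ is active.
With repressor DulJ bound, *orvE* is not transcribed.
So OrvE is not produced.
With no repressor bound, *lomS* is transcribed.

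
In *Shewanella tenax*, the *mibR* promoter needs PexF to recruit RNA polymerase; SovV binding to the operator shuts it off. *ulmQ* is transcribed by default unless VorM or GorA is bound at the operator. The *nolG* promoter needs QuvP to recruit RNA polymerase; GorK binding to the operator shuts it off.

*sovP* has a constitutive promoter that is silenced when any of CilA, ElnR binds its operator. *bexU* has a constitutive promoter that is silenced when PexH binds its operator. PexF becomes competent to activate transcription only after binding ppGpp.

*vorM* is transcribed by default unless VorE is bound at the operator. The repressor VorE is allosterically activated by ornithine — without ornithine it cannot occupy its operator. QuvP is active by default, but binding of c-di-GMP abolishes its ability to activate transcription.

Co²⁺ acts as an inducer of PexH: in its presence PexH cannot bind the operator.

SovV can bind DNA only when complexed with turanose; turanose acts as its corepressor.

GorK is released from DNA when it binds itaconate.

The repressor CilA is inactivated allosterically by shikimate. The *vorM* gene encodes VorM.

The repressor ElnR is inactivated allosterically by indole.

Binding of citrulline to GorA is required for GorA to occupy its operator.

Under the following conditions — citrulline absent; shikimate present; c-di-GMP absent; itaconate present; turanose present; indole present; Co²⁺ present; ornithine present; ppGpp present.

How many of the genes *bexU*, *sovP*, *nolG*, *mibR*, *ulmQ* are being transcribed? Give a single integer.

Co²⁺ is present, so PexH is inactive.
With no repressor bound, *bexU* is transcribed.
→ *bexU* is ON.
Shikimate is present, so CilA is inactive.
Indole is present, so ElnR is inactive.
With no repressor bound, *sovP* is transcribed.
→ *sovP* is ON.
Itaconate is present, so GorK is inactive.
c-di-GMP is absent, so QuvP is active.
No repressor is bound and QuvP is active, so *nolG* is transcribed.
→ *nolG* is ON.
ppGpp is present, so PexF is active.
Turanose is present, so SovV is active.
With repressor SovV bound, *mibR* is not transcribed.
→ *mibR* is OFF.
Ornithine is present, so VorE is active.
With repressor VorE bound, *vorM* is not transcribed.
So VorM is not produced.
Citrulline is absent, so GorA is inactive.
With no repressor bound, *ulmQ* is transcribed.
→ *ulmQ* is ON.
4 of the 5 genes are transcribed.

4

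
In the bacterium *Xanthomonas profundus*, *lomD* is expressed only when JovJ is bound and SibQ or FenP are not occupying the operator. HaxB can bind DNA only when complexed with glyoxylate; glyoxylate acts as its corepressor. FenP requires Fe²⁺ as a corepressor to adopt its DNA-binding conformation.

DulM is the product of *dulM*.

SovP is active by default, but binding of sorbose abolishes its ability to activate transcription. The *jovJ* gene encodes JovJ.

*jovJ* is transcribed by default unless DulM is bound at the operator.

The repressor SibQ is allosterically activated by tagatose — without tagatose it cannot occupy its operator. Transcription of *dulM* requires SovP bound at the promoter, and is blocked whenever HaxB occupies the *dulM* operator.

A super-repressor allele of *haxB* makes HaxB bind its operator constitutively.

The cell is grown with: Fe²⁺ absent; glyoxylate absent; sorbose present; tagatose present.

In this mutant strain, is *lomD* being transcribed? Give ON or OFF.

OFF

HaxB is constitutively active in this strain.
Sorbose is present, so SovP is inactive.
With repressor HaxB bound, *dulM* is not transcribed.
So DulM is not produced.
With no repressor bound, *jovJ* is transcribed.
So JovJ is produced and active.
Tagatose is present, so SibQ is active.
Fe²⁺ is absent, so FenP is inactive.
With repressor SibQ bound, *lomD* is not transcribed.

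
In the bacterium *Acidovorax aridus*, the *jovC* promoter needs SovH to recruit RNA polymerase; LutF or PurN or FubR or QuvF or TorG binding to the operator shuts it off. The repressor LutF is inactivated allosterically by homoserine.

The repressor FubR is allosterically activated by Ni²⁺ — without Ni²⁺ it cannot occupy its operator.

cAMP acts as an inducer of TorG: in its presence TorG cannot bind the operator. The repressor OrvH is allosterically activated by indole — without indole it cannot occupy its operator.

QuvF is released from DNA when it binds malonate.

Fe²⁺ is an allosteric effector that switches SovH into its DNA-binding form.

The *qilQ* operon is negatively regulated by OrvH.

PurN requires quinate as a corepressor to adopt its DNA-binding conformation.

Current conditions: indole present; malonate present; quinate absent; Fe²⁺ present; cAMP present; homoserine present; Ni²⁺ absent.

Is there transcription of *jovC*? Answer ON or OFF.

ON

Homoserine is present, so LutF is inactive.
Fe²⁺ is present, so SovH is active.
Quinate is absent, so PurN is inactive.
Ni²⁺ is absent, so FubR is inactive.
Malonate is present, so QuvF is inactive.
cAMP is present, so TorG is inactive.
No repressor is bound and SovH is active, so *jovC* is transcribed.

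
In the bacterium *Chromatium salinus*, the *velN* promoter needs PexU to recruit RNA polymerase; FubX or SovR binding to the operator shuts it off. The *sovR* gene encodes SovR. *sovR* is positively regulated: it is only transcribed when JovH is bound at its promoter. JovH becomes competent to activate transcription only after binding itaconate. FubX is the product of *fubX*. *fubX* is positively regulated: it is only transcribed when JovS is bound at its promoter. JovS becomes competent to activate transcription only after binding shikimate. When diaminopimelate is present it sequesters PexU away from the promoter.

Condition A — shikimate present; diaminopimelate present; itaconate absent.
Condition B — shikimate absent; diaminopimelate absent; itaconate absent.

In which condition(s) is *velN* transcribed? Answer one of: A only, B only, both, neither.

Condition A:
Shikimate is present, so JovS is active.
No repressor is bound and JovS is active, so *fubX* is transcribed.
So FubX is produced and active.
Diaminopimelate is present, so PexU is inactive.
Itaconate is absent, so JovH is inactive.
Required activator JovH is absent, so *sovR* is not transcribed.
So SovR is not produced.
With repressor FubX bound, *velN* is not transcribed.
→ *velN* is OFF in A.
Condition B:
Shikimate is absent, so JovS is inactive.
Required activator JovS is absent, so *fubX* is not transcribed.
So FubX is not produced.
Diaminopimelate is absent, so PexU is active.
Itaconate is absent, so JovH is inactive.
Required activator JovH is absent, so *sovR* is not transcribed.
So SovR is not produced.
No repressor is bound and PexU is active, so *velN* is transcribed.
→ *velN* is ON in B.

B only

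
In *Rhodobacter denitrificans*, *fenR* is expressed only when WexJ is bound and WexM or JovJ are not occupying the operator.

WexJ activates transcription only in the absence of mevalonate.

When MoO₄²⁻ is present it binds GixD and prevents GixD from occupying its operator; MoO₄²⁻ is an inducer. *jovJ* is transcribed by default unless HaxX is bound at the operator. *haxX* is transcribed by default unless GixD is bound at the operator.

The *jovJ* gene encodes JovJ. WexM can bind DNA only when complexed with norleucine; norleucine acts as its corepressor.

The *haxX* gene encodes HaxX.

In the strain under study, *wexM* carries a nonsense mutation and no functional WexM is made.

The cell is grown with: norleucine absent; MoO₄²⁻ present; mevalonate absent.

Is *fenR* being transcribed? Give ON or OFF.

WexM is non-functional in this strain, so it has no effect.
MoO₄²⁻ is present, so GixD is inactive.
With no repressor bound, *haxX* is transcribed.
So HaxX is produced and active.
With repressor HaxX bound, *jovJ* is not transcribed.
So JovJ is not produced.
Mevalonate is absent, so WexJ is active.
No repressor is bound and WexJ is active, so *fenR* is transcribed.

ON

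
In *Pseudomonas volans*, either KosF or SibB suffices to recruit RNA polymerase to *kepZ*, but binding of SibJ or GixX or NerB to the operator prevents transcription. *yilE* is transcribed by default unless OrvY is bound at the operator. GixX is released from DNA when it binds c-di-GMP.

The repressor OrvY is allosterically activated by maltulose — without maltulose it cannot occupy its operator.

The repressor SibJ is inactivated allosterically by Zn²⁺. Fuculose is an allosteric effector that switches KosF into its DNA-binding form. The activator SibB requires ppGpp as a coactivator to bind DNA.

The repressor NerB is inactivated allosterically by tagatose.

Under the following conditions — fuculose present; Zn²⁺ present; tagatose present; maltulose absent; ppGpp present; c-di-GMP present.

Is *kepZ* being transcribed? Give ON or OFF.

ON

Fuculose is present, so KosF is active.
Zn²⁺ is present, so SibJ is inactive.
c-di-GMP is present, so GixX is inactive.
Tagatose is present, so NerB is inactive.
ppGpp is present, so SibB is active.
Activator KosF is present, so *kepZ* is transcribed.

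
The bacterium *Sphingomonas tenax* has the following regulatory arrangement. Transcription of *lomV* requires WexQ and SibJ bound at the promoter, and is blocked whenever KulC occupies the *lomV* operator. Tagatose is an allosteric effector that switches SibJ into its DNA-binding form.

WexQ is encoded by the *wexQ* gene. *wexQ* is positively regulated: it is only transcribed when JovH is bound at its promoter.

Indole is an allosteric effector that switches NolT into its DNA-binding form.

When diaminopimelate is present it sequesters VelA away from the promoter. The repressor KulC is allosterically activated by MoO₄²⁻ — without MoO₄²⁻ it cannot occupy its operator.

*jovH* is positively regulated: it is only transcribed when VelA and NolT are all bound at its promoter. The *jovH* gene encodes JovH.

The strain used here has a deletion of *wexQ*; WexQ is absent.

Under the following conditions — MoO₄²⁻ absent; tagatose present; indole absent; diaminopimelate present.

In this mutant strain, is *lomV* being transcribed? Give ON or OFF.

OFF

MoO₄²⁻ is absent, so KulC is inactive.
WexQ is non-functional in this strain, so it has no effect.
Tagatose is present, so SibJ is active.
Required activator WexQ is absent, so *lomV* is not transcribed.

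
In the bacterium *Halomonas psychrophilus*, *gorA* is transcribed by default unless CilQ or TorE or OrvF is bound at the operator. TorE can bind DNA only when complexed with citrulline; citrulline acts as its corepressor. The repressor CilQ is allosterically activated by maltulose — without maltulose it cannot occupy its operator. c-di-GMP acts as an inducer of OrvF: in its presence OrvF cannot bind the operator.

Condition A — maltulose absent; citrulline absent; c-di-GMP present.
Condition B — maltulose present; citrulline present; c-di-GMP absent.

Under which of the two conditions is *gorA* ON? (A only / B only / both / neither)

A only

Condition A:
Maltulose is absent, so CilQ is inactive.
Citrulline is absent, so TorE is inactive.
c-di-GMP is present, so OrvF is inactive.
With no repressor bound, *gorA* is transcribed.
→ *gorA* is ON in A.
Condition B:
Maltulose is present, so CilQ is active.
Citrulline is present, so TorE is active.
c-di-GMP is absent, so OrvF is active.
With repressor CilQ bound, *gorA* is not transcribed.
→ *gorA* is OFF in B.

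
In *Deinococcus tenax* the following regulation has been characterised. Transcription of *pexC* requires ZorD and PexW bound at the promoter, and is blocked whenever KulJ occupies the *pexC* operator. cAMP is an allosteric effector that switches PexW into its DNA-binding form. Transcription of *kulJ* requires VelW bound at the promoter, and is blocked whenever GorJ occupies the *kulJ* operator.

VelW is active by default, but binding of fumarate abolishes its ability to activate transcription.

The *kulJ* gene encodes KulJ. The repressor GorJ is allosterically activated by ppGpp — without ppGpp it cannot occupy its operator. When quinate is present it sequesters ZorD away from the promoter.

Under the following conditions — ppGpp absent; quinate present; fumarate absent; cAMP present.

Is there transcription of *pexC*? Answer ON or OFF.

OFF

ppGpp is absent, so GorJ is inactive.
Fumarate is absent, so VelW is active.
No repressor is bound and VelW is active, so *kulJ* is transcribed.
So KulJ is produced and active.
Quinate is present, so ZorD is inactive.
cAMP is present, so PexW is active.
With repressor KulJ bound, *pexC* is not transcribed.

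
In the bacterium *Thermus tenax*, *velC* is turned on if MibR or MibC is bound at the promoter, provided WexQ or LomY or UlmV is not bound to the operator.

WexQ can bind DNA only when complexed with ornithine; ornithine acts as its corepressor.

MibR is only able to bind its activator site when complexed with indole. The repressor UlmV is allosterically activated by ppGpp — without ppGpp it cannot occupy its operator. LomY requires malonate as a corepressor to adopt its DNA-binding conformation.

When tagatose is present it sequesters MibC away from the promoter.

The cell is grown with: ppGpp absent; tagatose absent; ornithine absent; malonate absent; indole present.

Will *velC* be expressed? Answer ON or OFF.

Ornithine is absent, so WexQ is inactive.
Indole is present, so MibR is active.
Malonate is absent, so LomY is inactive.
Tagatose is absent, so MibC is active.
ppGpp is absent, so UlmV is inactive.
Activator MibR is present, so *velC* is transcribed.

ON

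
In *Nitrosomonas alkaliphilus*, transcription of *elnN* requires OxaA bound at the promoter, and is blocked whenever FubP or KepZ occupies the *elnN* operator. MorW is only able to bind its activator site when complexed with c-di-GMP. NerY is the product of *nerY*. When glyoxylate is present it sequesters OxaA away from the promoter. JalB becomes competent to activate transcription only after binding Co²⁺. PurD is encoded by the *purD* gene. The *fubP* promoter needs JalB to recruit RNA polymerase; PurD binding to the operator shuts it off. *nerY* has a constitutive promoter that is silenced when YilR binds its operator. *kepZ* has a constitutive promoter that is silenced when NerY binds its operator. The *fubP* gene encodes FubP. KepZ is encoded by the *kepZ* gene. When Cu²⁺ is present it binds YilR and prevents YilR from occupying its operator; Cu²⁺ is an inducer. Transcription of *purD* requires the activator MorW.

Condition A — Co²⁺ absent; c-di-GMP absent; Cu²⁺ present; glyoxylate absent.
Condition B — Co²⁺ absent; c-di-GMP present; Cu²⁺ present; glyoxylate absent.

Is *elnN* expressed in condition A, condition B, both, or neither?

Condition A:
Co²⁺ is absent, so JalB is inactive.
c-di-GMP is absent, so MorW is inactive.
Required activator MorW is absent, so *purD* is not transcribed.
So PurD is not produced.
Required activator JalB is absent, so *fubP* is not transcribed.
So FubP is not produced.
Cu²⁺ is present, so YilR is inactive.
With no repressor bound, *nerY* is transcribed.
So NerY is produced and active.
With repressor NerY bound, *kepZ* is not transcribed.
So KepZ is not produced.
Glyoxylate is absent, so OxaA is active.
No repressor is bound and OxaA is active, so *elnN* is transcribed.
→ *elnN* is ON in A.
Condition B:
Co²⁺ is absent, so JalB is inactive.
c-di-GMP is present, so MorW is active.
No repressor is bound and MorW is active, so *purD* is transcribed.
So PurD is produced and active.
With repressor PurD bound, *fubP* is not transcribed.
So FubP is not produced.
Cu²⁺ is present, so YilR is inactive.
With no repressor bound, *nerY* is transcribed.
So NerY is produced and active.
With repressor NerY bound, *kepZ* is not transcribed.
So KepZ is not produced.
Glyoxylate is absent, so OxaA is active.
No repressor is bound and OxaA is active, so *elnN* is transcribed.
→ *elnN* is ON in B.

both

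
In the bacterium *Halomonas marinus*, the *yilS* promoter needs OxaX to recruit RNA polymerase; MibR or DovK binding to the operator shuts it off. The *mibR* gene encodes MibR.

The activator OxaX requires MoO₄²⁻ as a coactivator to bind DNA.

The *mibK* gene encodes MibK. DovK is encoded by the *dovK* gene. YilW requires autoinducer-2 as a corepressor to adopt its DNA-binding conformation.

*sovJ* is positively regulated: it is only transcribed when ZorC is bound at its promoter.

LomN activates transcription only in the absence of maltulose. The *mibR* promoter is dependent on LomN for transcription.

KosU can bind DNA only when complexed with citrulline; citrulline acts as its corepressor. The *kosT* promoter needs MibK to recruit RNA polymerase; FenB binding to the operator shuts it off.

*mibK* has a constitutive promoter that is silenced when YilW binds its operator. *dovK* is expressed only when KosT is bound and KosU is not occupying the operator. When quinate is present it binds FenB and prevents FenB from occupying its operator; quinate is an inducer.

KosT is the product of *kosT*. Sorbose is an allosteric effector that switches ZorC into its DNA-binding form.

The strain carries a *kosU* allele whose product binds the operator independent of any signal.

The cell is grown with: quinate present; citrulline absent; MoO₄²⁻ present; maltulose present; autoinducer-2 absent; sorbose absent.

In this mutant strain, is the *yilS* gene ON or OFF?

ON

MoO₄²⁻ is present, so OxaX is active.
Maltulose is present, so LomN is inactive.
Required activator LomN is absent, so *mibR* is not transcribed.
So MibR is not produced.
Autoinducer-2 is absent, so YilW is inactive.
With no repressor bound, *mibK* is transcribed.
So MibK is produced and active.
Quinate is present, so FenB is inactive.
No repressor is bound and MibK is active, so *kosT* is transcribed.
So KosT is produced and active.
KosU is constitutively active in this strain.
With repressor KosU bound, *dovK* is not transcribed.
So DovK is not produced.
No repressor is bound and OxaX is active, so *yilS* is transcribed.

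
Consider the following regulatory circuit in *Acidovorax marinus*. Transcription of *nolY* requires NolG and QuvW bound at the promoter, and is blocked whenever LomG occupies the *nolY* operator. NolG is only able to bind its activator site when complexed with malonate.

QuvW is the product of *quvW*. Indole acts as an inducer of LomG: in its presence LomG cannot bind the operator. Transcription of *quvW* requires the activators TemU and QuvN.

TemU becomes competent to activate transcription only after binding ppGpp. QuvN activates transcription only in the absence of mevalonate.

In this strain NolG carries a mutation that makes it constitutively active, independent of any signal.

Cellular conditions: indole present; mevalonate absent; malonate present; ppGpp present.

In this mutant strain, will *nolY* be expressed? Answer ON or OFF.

NolG is constitutively active in this strain.
Indole is present, so LomG is inactive.
ppGpp is present, so TemU is active.
Mevalonate is absent, so QuvN is active.
No repressor is bound and TemU and QuvN are active, so *quvW* is transcribed.
So QuvW is produced and active.
No repressor is bound and NolG and QuvW are active, so *nolY* is transcribed.

ON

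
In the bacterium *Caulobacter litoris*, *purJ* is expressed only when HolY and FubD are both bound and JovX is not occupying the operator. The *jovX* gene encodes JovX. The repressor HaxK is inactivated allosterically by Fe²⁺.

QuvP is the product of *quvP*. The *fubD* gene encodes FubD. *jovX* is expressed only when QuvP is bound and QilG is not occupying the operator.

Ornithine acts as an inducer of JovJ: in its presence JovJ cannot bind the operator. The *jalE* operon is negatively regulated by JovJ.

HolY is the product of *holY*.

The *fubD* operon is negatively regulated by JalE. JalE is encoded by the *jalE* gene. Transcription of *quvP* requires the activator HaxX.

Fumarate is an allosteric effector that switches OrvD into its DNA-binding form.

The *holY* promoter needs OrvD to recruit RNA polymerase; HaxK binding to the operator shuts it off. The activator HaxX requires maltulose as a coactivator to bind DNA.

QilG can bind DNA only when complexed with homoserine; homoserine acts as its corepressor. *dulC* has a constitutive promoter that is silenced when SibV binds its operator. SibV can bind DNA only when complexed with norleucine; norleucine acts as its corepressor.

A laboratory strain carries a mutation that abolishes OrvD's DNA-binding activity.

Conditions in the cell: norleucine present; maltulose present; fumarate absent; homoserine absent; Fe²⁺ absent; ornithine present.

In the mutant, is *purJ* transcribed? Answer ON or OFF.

OFF

Homoserine is absent, so QilG is inactive.
Maltulose is present, so HaxX is active.
No repressor is bound and HaxX is active, so *quvP* is transcribed.
So QuvP is produced and active.
No repressor is bound and QuvP is active, so *jovX* is transcribed.
So JovX is produced and active.
Fe²⁺ is absent, so HaxK is active.
OrvD is non-functional in this strain, so it has no effect.
With repressor HaxK bound, *holY* is not transcribed.
So HolY is not produced.
Ornithine is present, so JovJ is inactive.
With no repressor bound, *jalE* is transcribed.
So JalE is produced and active.
With repressor JalE bound, *fubD* is not transcribed.
So FubD is not produced.
With repressor JovX bound, *purJ* is not transcribed.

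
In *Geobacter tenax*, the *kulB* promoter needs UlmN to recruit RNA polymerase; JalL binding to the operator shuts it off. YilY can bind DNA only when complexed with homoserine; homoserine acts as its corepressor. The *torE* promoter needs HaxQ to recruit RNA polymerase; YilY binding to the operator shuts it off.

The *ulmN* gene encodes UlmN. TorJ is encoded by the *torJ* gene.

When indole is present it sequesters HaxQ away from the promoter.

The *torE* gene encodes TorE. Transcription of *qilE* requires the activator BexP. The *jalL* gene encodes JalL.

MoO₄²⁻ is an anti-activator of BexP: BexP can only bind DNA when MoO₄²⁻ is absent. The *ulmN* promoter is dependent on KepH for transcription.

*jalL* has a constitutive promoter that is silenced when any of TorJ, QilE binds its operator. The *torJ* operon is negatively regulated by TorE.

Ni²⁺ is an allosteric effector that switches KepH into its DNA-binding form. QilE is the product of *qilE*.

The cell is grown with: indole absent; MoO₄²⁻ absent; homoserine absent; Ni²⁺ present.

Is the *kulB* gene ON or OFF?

Ni²⁺ is present, so KepH is active.
No repressor is bound and KepH is active, so *ulmN* is transcribed.
So UlmN is produced and active.
Homoserine is absent, so YilY is inactive.
Indole is absent, so HaxQ is active.
No repressor is bound and HaxQ is active, so *torE* is transcribed.
So TorE is produced and active.
With repressor TorE bound, *torJ* is not transcribed.
So TorJ is not produced.
MoO₄²⁻ is absent, so BexP is active.
No repressor is bound and BexP is active, so *qilE* is transcribed.
So QilE is produced and active.
With repressor QilE bound, *jalL* is not transcribed.
So JalL is not produced.
No repressor is bound and UlmN is active, so *kulB* is transcribed.

ON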